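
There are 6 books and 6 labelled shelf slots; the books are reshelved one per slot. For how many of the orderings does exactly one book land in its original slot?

264

Choose which one of the 6 is fixed: C(6,1) = 6.
The remaining 5 must be deranged: !5 = 44.
Total: 6 × 44 = 264.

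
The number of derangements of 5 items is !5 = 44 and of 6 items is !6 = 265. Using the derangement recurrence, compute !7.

!7 = (7-1)·(!6 + !5) = 6·(265 + 44) = 6·309 = 1854.

1854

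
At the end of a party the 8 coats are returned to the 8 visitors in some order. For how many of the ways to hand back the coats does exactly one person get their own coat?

Pick the single fixed position: C(8,1) = 8 ways.
The other 7 form a derangement: !7 = 1854.
Total: 8 × 1854 = 14832.

14832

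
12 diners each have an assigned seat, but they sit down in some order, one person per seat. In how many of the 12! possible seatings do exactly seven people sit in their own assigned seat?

Pick the 7 fixed positions: C(12,7) = 792 ways.
The other 5 form a derangement: !5 = 44.
Total: 792 × 44 = 34848.

34848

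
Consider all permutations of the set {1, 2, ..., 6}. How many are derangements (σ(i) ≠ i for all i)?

265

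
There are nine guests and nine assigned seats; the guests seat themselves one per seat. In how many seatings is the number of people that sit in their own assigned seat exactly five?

Choose which 5 of the 9 are fixed: C(9,5) = 126.
The remaining 4 must be deranged: !4 = 9.
Total: 126 × 9 = 1134.

1134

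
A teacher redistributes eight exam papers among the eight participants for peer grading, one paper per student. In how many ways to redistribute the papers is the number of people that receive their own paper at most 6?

40319

Sum C(8,i)·!(8-i) for i = 0..6:
  i=0: C(8,0)·!8 = 1·14833 = 14833
  i=1: C(8,1)·!7 = 8·1854 = 14832
  i=2: C(8,2)·!6 = 28·265 = 7420
  i=3: C(8,3)·!5 = 56·44 = 2464
  i=4: C(8,4)·!4 = 70·9 = 630
  i=5: C(8,5)·!3 = 56·2 = 112
  i=6: C(8,6)·!2 = 28·1 = 28
Total = 40319.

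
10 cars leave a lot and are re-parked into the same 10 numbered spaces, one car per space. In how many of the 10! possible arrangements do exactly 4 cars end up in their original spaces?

55650

Pick the 4 fixed positions: C(10,4) = 210 ways.
The other 6 form a derangement: !6 = 265.
Total: 210 × 265 = 55650.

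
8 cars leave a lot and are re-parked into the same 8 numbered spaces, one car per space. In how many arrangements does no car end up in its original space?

14833

The number of derangements of 8 is !8 = Σ_{k=0}^{8} (-1)^k·8!/k!
= 8! - 8!/1! + 8!/2! - 8!/3! + 8!/4! - 8!/5! + 8!/6! - 8!/7! + 8!/8!
= 40320 - 40320 + 20160 - 6720 + 1680 - 336 + 56 - 8 + 1
= 14833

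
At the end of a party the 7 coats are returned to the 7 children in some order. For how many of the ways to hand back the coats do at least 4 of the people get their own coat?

92

# with exactly i fixed is C(7,i)·!(7-i); sum over i=4..7:
  i=4: C(7,4)·!3 = 35·2 = 70
  i=5: C(7,5)·!2 = 21·1 = 21
  i=6: C(7,6)·!1 = 7·0 = 0
  i=7: C(7,7)·!0 = 1·1 = 1
Total = 92.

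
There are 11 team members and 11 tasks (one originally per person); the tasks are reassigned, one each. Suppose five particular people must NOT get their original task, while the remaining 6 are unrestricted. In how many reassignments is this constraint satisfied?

25022880

Let A_j be the event that the j-th constrained one is fixed. By inclusion-exclusion over the 5 events:
Σ_{j=0}^{5} (-1)^j C(5,j)(11-j)!
= C(5,0)·11! - C(5,1)·10! + C(5,2)·9! - C(5,3)·8! + C(5,4)·7! - C(5,5)·6!
= 39916800 - 18144000 + 3628800 - 403200 + 25200 - 720
= 25022880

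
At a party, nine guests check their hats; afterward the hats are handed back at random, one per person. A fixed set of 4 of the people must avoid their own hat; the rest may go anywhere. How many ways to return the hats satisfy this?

Let A_j be the event that the j-th constrained one is fixed. By inclusion-exclusion over the 4 events:
Σ_{j=0}^{4} (-1)^j C(4,j)(9-j)!
= C(4,0)·9! - C(4,1)·8! + C(4,2)·7! - C(4,3)·6! + C(4,4)·5!
= 362880 - 161280 + 30240 - 2880 + 120
= 229080

229080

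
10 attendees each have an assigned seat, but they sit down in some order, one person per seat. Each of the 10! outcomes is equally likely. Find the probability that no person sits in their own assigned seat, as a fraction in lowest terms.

Favorable outcomes: !10 = 1334961.
Total outcomes: 10! = 3628800.
Probability = 1334961/3628800 = 16481/44800.

16481/44800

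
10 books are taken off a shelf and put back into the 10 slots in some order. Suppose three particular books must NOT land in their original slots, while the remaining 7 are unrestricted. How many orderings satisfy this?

Inclusion-exclusion on the 3 forbidden self-matches:
Σ_{j=0}^{3} (-1)^j C(3,j)(10-j)!
= C(3,0)·10! - C(3,1)·9! + C(3,2)·8! - C(3,3)·7!
= 3628800 - 1088640 + 120960 - 5040
= 2656080

2656080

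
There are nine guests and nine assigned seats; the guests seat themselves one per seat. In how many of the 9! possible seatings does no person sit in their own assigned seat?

The number of derangements of 9 is !9 = Σ_{k=0}^{9} (-1)^k·9!/k!
= 9! - 9!/1! + 9!/2! - 9!/3! + 9!/4! - 9!/5! + 9!/6! - 9!/7! + 9!/8! - 9!/9!
= 362880 - 362880 + 181440 - 60480 + 15120 - 3024 + 504 - 72 + 9 - 1
= 133496

133496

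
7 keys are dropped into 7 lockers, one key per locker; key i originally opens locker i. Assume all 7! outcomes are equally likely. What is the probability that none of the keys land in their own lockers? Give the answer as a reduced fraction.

103/280

Favorable outcomes: !7 = 1854.
Total outcomes: 7! = 5040.
Probability = 1854/5040 = 103/280.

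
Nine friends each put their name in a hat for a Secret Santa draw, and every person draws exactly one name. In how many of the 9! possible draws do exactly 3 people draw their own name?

Choose which 3 of the 9 are fixed: C(9,3) = 84.
The remaining 6 must be deranged: !6 = 265.
Total: 84 × 265 = 22260.

22260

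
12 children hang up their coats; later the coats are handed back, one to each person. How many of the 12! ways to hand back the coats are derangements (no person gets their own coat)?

Recurrence: !12 = 11·(!11 + !10).
!12 = 11·(14684570 + 1334961) = 11·16019531 = 176214841

176214841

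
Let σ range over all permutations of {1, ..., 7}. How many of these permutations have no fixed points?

!7 = 7! · Σ_{k=0}^{7} (-1)^k/k!
= 7! - 7!/1! + 7!/2! - 7!/3! + 7!/4! - 7!/5! + 7!/6! - 7!/7!
= 5040 - 5040 + 2520 - 840 + 210 - 42 + 7 - 1
= 1854

1854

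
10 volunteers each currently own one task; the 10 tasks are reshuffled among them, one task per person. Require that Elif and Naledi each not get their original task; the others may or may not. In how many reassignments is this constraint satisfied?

2943360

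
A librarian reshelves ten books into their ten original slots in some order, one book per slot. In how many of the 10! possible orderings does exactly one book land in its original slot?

Pick the single fixed position: C(10,1) = 10 ways.
The other 9 form a derangement: !9 = 133496.
Total: 10 × 133496 = 1334960.

1334960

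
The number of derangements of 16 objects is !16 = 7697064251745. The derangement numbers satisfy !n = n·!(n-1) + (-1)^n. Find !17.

130850092279664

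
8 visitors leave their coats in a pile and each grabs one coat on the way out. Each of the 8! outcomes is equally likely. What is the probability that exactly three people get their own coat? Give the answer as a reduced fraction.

11/180

Favorable outcomes: C(8,3)·!5 = 56·44 = 2464.
Total outcomes: 8! = 40320.
Probability = 2464/40320 = 11/180.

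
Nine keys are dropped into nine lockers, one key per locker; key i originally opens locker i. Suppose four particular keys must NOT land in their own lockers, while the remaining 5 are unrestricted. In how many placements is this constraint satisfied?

Let A_j be the event that the j-th constrained one is fixed. By inclusion-exclusion over the 4 events:
Σ_{j=0}^{4} (-1)^j C(4,j)(9-j)!
= C(4,0)·9! - C(4,1)·8! + C(4,2)·7! - C(4,3)·6! + C(4,4)·5!
= 362880 - 161280 + 30240 - 2880 + 120
= 229080

229080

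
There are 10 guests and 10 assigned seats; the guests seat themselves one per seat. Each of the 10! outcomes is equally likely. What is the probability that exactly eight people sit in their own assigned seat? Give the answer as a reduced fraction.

1/80640

Favorable outcomes: C(10,8)·!2 = 45·1 = 45.
Total outcomes: 10! = 3628800.
Probability = 45/3628800 = 1/80640.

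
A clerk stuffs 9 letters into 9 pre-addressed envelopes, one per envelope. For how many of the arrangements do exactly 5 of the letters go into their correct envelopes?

Choose which 5 of the 9 are fixed: C(9,5) = 126.
The other 4 form a derangement: !4 = 9.
Total: 126 × 9 = 1134.

1134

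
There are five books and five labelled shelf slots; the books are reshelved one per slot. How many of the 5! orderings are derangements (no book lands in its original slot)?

The number of derangements of 5 is !5 = Σ_{k=0}^{5} (-1)^k·5!/k!
= 5! - 5!/1! + 5!/2! - 5!/3! + 5!/4! - 5!/5!
= 120 - 120 + 60 - 20 + 5 - 1
= 44

44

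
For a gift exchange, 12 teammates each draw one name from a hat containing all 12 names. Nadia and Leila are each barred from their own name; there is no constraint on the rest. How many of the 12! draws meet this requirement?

402796800

Inclusion-exclusion on the 2 forbidden self-matches:
Σ_{j=0}^{2} (-1)^j C(2,j)(12-j)!
= C(2,0)·12! - C(2,1)·11! + C(2,2)·10!
= 479001600 - 79833600 + 3628800
= 402796800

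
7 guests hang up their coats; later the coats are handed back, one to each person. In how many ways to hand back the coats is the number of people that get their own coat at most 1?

3709

Sum C(7,i)·!(7-i) for i = 0..1:
  i=0: C(7,0)·!7 = 1·1854 = 1854
  i=1: C(7,1)·!6 = 7·265 = 1855
Total = 3709.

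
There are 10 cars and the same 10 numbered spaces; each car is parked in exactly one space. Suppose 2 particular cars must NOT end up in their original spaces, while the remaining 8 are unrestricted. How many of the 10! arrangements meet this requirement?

Inclusion-exclusion on the 2 forbidden self-matches:
Σ_{j=0}^{2} (-1)^j C(2,j)(10-j)!
= C(2,0)·10! - C(2,1)·9! + C(2,2)·8!
= 3628800 - 725760 + 40320
= 2943360

2943360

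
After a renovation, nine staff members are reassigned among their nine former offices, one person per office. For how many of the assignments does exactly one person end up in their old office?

133497

Choose which one of the 9 is fixed: C(9,1) = 9.
The other 8 form a derangement: !8 = 14833.
Total: 9 × 14833 = 133497.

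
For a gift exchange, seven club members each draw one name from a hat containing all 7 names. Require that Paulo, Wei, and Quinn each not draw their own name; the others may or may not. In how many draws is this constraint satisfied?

Let A_j be the event that the j-th constrained one is fixed. By inclusion-exclusion over the 3 events:
Σ_{j=0}^{3} (-1)^j C(3,j)(7-j)!
= C(3,0)·7! - C(3,1)·6! + C(3,2)·5! - C(3,3)·4!
= 5040 - 2160 + 360 - 24
= 3216

3216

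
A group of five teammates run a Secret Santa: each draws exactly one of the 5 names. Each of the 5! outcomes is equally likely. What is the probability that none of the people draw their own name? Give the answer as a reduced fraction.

Favorable outcomes: !5 = 44.
Total outcomes: 5! = 120.
Probability = 44/120 = 11/30.

11/30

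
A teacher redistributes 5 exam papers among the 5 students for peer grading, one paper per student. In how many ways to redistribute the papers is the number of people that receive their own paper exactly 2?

20

Choose which 2 of the 5 are fixed: C(5,2) = 10.
The other 3 form a derangement: !3 = 2.
Total: 10 × 2 = 20.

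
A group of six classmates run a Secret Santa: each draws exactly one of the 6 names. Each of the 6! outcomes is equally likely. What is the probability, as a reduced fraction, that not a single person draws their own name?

Favorable outcomes: !6 = 265.
Total outcomes: 6! = 720.
Probability = 265/720 = 53/144.

53/144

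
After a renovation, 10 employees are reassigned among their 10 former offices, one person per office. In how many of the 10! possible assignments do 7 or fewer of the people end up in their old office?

# with exactly i fixed is C(10,i)·!(10-i); sum over i=0..7:
  i=0: C(10,0)·!10 = 1·1334961 = 1334961
  i=1: C(10,1)·!9 = 10·133496 = 1334960
  i=2: C(10,2)·!8 = 45·14833 = 667485
  i=3: C(10,3)·!7 = 120·1854 = 222480
  i=4: C(10,4)·!6 = 210·265 = 55650
  i=5: C(10,5)·!5 = 252·44 = 11088
  i=6: C(10,6)·!4 = 210·9 = 1890
  i=7: C(10,7)·!3 = 120·2 = 240
Total = 3628754.

3628754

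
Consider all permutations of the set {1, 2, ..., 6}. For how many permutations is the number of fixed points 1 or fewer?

529

Sum C(6,i)·!(6-i) for i = 0..1:
  i=0: C(6,0)·!6 = 1·265 = 265
  i=1: C(6,1)·!5 = 6·44 = 264
Total = 529.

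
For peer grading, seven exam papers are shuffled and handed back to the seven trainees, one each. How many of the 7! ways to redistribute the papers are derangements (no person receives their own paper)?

1854

!7 is the nearest integer to 7!/e.
7! = 5040, and 5040/e ≈ 1854.11, so !7 = 1854.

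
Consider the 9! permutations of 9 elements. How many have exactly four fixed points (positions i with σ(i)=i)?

Choose which 4 of the 9 are fixed: C(9,4) = 126.
The other 5 form a derangement: !5 = 44.
Total: 126 × 44 = 5544.

5544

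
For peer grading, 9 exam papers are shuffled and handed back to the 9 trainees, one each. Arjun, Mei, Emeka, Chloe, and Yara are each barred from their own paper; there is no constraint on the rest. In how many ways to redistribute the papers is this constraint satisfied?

205056

Inclusion-exclusion on the 5 forbidden self-matches:
Σ_{j=0}^{5} (-1)^j C(5,j)(9-j)!
= C(5,0)·9! - C(5,1)·8! + C(5,2)·7! - C(5,3)·6! + C(5,4)·5! - C(5,5)·4!
= 362880 - 201600 + 50400 - 7200 + 600 - 24
= 205056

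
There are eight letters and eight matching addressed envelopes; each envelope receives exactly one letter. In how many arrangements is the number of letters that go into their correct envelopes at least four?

771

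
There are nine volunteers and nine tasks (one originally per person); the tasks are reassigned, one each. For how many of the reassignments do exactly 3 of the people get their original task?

Choose which 3 of the 9 are fixed: C(9,3) = 84.
The other 6 form a derangement: !6 = 265.
Total: 84 × 265 = 22260.

22260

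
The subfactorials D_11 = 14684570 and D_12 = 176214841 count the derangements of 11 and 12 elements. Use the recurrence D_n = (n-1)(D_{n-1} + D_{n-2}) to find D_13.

D_13 = (13-1)·(D_12 + D_11) = 12·(176214841 + 14684570) = 12·190899411 = 2290792932.

2290792932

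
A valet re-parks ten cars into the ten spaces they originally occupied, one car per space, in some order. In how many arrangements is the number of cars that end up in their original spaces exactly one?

1334960

Choose which one of the 10 is fixed: C(10,1) = 10.
The remaining 9 must be deranged: !9 = 133496.
Total: 10 × 133496 = 1334960.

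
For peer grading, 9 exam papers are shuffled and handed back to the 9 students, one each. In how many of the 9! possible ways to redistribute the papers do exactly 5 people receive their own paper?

1134

Choose which 5 of the 9 are fixed: C(9,5) = 126.
The other 4 form a derangement: !4 = 9.
Total: 126 × 9 = 1134.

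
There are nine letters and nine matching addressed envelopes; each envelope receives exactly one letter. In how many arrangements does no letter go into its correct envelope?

133496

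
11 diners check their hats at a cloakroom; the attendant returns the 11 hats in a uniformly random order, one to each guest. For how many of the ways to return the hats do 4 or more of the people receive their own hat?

757934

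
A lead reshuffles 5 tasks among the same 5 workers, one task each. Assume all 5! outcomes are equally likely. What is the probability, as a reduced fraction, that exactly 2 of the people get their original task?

Favorable outcomes: C(5,2)·!3 = 10·2 = 20.
Total outcomes: 5! = 120.
Probability = 20/120 = 1/6.

1/6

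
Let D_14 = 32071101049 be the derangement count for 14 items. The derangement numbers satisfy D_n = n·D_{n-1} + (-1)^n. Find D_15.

D_15 = 15·32071101049 - 1 = 481066515734.

481066515734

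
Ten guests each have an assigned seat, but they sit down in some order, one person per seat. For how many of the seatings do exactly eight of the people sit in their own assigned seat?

45

Pick the 8 fixed positions: C(10,8) = 45 ways.
The other 2 form a derangement: !2 = 1.
Total: 45 × 1 = 45.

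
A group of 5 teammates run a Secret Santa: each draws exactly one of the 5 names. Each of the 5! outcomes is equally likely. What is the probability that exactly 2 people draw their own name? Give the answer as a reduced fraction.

Favorable outcomes: C(5,2)·!3 = 10·2 = 20.
Total outcomes: 5! = 120.
Probability = 20/120 = 1/6.

1/6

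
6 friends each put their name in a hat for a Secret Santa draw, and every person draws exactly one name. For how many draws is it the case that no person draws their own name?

265

!6 = 6! · Σ_{k=0}^{6} (-1)^k/k!
= 6! - 6!/1! + 6!/2! - 6!/3! + 6!/4! - 6!/5! + 6!/6!
= 720 - 720 + 360 - 120 + 30 - 6 + 1
= 265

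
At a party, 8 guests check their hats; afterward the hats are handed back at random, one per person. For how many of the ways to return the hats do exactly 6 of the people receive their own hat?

28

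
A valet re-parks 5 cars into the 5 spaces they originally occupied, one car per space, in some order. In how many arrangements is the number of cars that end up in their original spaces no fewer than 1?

# with exactly i fixed is C(5,i)·!(5-i); sum over i=1..5:
  i=1: C(5,1)·!4 = 5·9 = 45
  i=2: C(5,2)·!3 = 10·2 = 20
  i=3: C(5,3)·!2 = 10·1 = 10
  i=4: C(5,4)·!1 = 5·0 = 0
  i=5: C(5,5)·!0 = 1·1 = 1
Total = 76.

76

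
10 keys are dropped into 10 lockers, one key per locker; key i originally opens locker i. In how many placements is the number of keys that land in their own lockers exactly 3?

222480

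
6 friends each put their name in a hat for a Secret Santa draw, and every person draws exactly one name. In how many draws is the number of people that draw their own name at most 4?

# with exactly i fixed is C(6,i)·!(6-i); sum over i=0..4:
  i=0: C(6,0)·!6 = 1·265 = 265
  i=1: C(6,1)·!5 = 6·44 = 264
  i=2: C(6,2)·!4 = 15·9 = 135
  i=3: C(6,3)·!3 = 20·2 = 40
  i=4: C(6,4)·!2 = 15·1 = 15
Total = 719.

719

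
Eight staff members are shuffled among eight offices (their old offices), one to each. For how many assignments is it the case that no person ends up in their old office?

The number of derangements of 8 is !8 = Σ_{k=0}^{8} (-1)^k·8!/k!
= 8! - 8!/1! + 8!/2! - 8!/3! + 8!/4! - 8!/5! + 8!/6! - 8!/7! + 8!/8!
= 40320 - 40320 + 20160 - 6720 + 1680 - 336 + 56 - 8 + 1
= 14833

14833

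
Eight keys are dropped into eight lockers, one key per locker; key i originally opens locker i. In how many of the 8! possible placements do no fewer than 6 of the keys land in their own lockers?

# with exactly i fixed is C(8,i)·!(8-i); sum over i=6..8:
  i=6: C(8,6)·!2 = 28·1 = 28
  i=7: C(8,7)·!1 = 8·0 = 0
  i=8: C(8,8)·!0 = 1·1 = 1
Total = 29.

29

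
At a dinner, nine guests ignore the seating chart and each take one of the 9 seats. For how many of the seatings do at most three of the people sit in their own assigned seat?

355997

# with exactly i fixed is C(9,i)·!(9-i); sum over i=0..3:
  i=0: C(9,0)·!9 = 1·133496 = 133496
  i=1: C(9,1)·!8 = 9·14833 = 133497
  i=2: C(9,2)·!7 = 36·1854 = 66744
  i=3: C(9,3)·!6 = 84·265 = 22260
Total = 355997.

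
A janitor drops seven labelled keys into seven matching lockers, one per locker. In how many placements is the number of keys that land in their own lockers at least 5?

# with exactly i fixed is C(7,i)·!(7-i); sum over i=5..7:
  i=5: C(7,5)·!2 = 21·1 = 21
  i=6: C(7,6)·!1 = 7·0 = 0
  i=7: C(7,7)·!0 = 1·1 = 1
Total = 22.

22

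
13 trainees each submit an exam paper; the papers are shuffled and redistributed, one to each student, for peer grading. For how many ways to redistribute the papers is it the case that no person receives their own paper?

2290792932

The subfactorial !13 = [13!/e] (nearest integer).
13! = 6227020800, and 6227020800/e ≈ 2290792932.07, so !13 = 2290792932.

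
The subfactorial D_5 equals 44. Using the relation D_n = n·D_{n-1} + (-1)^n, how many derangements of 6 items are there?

D_6 = 6·44 + 1 = 265.

265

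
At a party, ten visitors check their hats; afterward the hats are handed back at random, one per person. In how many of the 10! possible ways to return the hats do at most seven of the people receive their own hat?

3628754

Sum C(10,i)·!(10-i) for i = 0..7:
  i=0: C(10,0)·!10 = 1·1334961 = 1334961
  i=1: C(10,1)·!9 = 10·133496 = 1334960
  i=2: C(10,2)·!8 = 45·14833 = 667485
  i=3: C(10,3)·!7 = 120·1854 = 222480
  i=4: C(10,4)·!6 = 210·265 = 55650
  i=5: C(10,5)·!5 = 252·44 = 11088
  i=6: C(10,6)·!4 = 210·9 = 1890
  i=7: C(10,7)·!3 = 120·2 = 240
Total = 3628754.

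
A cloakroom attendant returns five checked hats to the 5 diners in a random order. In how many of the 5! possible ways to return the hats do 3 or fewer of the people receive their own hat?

Sum C(5,i)·!(5-i) for i = 0..3:
  i=0: C(5,0)·!5 = 1·44 = 44
  i=1: C(5,1)·!4 = 5·9 = 45
  i=2: C(5,2)·!3 = 10·2 = 20
  i=3: C(5,3)·!2 = 10·1 = 10
Total = 119.

119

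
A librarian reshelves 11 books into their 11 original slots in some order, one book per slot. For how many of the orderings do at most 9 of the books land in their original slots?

39916799

Sum C(11,i)·!(11-i) for i = 0..9:
  i=0: C(11,0)·!11 = 1·14684570 = 14684570
  i=1: C(11,1)·!10 = 11·1334961 = 14684571
  i=2: C(11,2)·!9 = 55·133496 = 7342280
  i=3: C(11,3)·!8 = 165·14833 = 2447445
  i=4: C(11,4)·!7 = 330·1854 = 611820
  i=5: C(11,5)·!6 = 462·265 = 122430
  i=6: C(11,6)·!5 = 462·44 = 20328
  i=7: C(11,7)·!4 = 330·9 = 2970
  i=8: C(11,8)·!3 = 165·2 = 330
  i=9: C(11,9)·!2 = 55·1 = 55
Total = 39916799.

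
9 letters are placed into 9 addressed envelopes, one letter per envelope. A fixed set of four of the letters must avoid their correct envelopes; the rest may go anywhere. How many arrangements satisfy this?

Let A_j be the event that the j-th constrained one is fixed. By inclusion-exclusion over the 4 events:
Σ_{j=0}^{4} (-1)^j C(4,j)(9-j)!
= C(4,0)·9! - C(4,1)·8! + C(4,2)·7! - C(4,3)·6! + C(4,4)·5!
= 362880 - 161280 + 30240 - 2880 + 120
= 229080

229080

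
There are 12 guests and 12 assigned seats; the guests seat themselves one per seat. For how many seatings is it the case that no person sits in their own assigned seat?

By inclusion-exclusion, !12 = Σ (-1)^k · 12!/k! for k=0..12
= 12! - 12!/1! + 12!/2! - 12!/3! + 12!/4! - 12!/5! + 12!/6! - 12!/7! + 12!/8! - 12!/9! + 12!/10! - 12!/11! + 12!/12!
= 479001600 - 479001600 + 239500800 - 79833600 + 19958400 - 3991680 + 665280 - 95040 + 11880 - 1320 + 132 - 12 + 1
= 176214841

176214841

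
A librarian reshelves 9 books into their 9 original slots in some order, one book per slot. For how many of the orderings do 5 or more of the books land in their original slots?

# with exactly i fixed is C(9,i)·!(9-i); sum over i=5..9:
  i=5: C(9,5)·!4 = 126·9 = 1134
  i=6: C(9,6)·!3 = 84·2 = 168
  i=7: C(9,7)·!2 = 36·1 = 36
  i=8: C(9,8)·!1 = 9·0 = 0
  i=9: C(9,9)·!0 = 1·1 = 1
Total = 1339.

1339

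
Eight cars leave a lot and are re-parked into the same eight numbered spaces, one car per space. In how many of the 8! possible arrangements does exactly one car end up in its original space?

14832

Pick the single fixed position: C(8,1) = 8 ways.
The other 7 form a derangement: !7 = 1854.
Total: 8 × 1854 = 14832.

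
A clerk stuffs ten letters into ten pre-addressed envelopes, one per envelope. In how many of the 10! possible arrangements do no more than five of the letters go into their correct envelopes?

3626624

# with exactly i fixed is C(10,i)·!(10-i); sum over i=0..5:
  i=0: C(10,0)·!10 = 1·1334961 = 1334961
  i=1: C(10,1)·!9 = 10·133496 = 1334960
  i=2: C(10,2)·!8 = 45·14833 = 667485
  i=3: C(10,3)·!7 = 120·1854 = 222480
  i=4: C(10,4)·!6 = 210·265 = 55650
  i=5: C(10,5)·!5 = 252·44 = 11088
Total = 3626624.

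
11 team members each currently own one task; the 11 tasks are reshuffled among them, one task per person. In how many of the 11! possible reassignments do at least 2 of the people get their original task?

# with exactly i fixed is C(11,i)·!(11-i); sum over i=2..11:
  i=2: C(11,2)·!9 = 55·133496 = 7342280
  i=3: C(11,3)·!8 = 165·14833 = 2447445
  i=4: C(11,4)·!7 = 330·1854 = 611820
  i=5: C(11,5)·!6 = 462·265 = 122430
  i=6: C(11,6)·!5 = 462·44 = 20328
  i=7: C(11,7)·!4 = 330·9 = 2970
  i=8: C(11,8)·!3 = 165·2 = 330
  i=9: C(11,9)·!2 = 55·1 = 55
  i=10: C(11,10)·!1 = 11·0 = 0
  i=11: C(11,11)·!0 = 1·1 = 1
Total = 10547659.

10547659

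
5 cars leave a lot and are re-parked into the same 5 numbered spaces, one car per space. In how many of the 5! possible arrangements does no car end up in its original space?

44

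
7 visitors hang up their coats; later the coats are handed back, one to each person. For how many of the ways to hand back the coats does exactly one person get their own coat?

Choose which one of the 7 is fixed: C(7,1) = 7.
The remaining 6 must be deranged: !6 = 265.
Total: 7 × 265 = 1855.

1855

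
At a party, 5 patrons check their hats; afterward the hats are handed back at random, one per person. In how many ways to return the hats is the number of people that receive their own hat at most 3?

119

# with exactly i fixed is C(5,i)·!(5-i); sum over i=0..3:
  i=0: C(5,0)·!5 = 1·44 = 44
  i=1: C(5,1)·!4 = 5·9 = 45
  i=2: C(5,2)·!3 = 10·2 = 20
  i=3: C(5,3)·!2 = 10·1 = 10
Total = 119.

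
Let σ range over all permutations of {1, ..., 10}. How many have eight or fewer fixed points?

Sum C(10,i)·!(10-i) for i = 0..8:
  i=0: C(10,0)·!10 = 1·1334961 = 1334961
  i=1: C(10,1)·!9 = 10·133496 = 1334960
  i=2: C(10,2)·!8 = 45·14833 = 667485
  i=3: C(10,3)·!7 = 120·1854 = 222480
  i=4: C(10,4)·!6 = 210·265 = 55650
  i=5: C(10,5)·!5 = 252·44 = 11088
  i=6: C(10,6)·!4 = 210·9 = 1890
  i=7: C(10,7)·!3 = 120·2 = 240
  i=8: C(10,8)·!2 = 45·1 = 45
Total = 3628799.

3628799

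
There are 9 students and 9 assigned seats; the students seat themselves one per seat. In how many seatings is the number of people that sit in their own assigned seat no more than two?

Sum C(9,i)·!(9-i) for i = 0..2:
  i=0: C(9,0)·!9 = 1·133496 = 133496
  i=1: C(9,1)·!8 = 9·14833 = 133497
  i=2: C(9,2)·!7 = 36·1854 = 66744
Total = 333737.

333737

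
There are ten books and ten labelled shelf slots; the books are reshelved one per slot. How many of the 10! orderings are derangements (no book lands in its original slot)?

Use !n = (n-1)(!(n-1) + !(n-2)).
!10 = 9·(133496 + 14833) = 9·148329 = 1334961

1334961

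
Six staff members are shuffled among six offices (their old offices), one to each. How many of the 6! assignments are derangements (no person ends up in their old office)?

265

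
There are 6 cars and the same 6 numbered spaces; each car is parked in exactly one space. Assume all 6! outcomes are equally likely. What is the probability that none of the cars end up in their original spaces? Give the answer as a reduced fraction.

Favorable outcomes: !6 = 265.
Total outcomes: 6! = 720.
Probability = 265/720 = 53/144.

53/144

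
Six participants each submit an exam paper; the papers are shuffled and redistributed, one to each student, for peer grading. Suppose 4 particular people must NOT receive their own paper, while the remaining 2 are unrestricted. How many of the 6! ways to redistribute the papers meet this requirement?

Inclusion-exclusion on the 4 forbidden self-matches:
Σ_{j=0}^{4} (-1)^j C(4,j)(6-j)!
= C(4,0)·6! - C(4,1)·5! + C(4,2)·4! - C(4,3)·3! + C(4,4)·2!
= 720 - 480 + 144 - 24 + 2
= 362

362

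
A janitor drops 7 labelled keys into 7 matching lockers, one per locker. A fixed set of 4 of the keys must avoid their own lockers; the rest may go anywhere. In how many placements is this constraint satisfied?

2790

Inclusion-exclusion on the 4 forbidden self-matches:
Σ_{j=0}^{4} (-1)^j C(4,j)(7-j)!
= C(4,0)·7! - C(4,1)·6! + C(4,2)·5! - C(4,3)·4! + C(4,4)·3!
= 5040 - 2880 + 720 - 96 + 6
= 2790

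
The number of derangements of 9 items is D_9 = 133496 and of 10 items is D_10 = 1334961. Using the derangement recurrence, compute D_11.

D_11 = (11-1)·(D_10 + D_9) = 10·(1334961 + 133496) = 10·1468457 = 14684570.

14684570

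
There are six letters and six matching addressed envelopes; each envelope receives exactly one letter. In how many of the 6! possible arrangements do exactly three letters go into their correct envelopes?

Choose which 3 of the 6 are fixed: C(6,3) = 20.
The other 3 form a derangement: !3 = 2.
Total: 20 × 2 = 40.

40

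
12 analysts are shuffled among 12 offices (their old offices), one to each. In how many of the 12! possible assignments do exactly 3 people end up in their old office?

Choose which 3 of the 12 are fixed: C(12,3) = 220.
The remaining 9 must be deranged: !9 = 133496.
Total: 220 × 133496 = 29369120.

29369120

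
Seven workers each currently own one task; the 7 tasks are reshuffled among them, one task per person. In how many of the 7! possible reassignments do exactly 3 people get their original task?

315

Pick the 3 fixed positions: C(7,3) = 35 ways.
The remaining 4 must be deranged: !4 = 9.
Total: 35 × 9 = 315.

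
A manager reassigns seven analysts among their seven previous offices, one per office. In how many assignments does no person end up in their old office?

1854

The number of derangements of 7 is !7 = Σ_{k=0}^{7} (-1)^k·7!/k!
= 7! - 7!/1! + 7!/2! - 7!/3! + 7!/4! - 7!/5! + 7!/6! - 7!/7!
= 5040 - 5040 + 2520 - 840 + 210 - 42 + 7 - 1
= 1854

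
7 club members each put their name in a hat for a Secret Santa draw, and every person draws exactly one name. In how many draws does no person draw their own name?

1854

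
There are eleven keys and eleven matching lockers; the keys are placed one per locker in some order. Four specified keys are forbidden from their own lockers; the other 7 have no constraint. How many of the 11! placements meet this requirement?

27422640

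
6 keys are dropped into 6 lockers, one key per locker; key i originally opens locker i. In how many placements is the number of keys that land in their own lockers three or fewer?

704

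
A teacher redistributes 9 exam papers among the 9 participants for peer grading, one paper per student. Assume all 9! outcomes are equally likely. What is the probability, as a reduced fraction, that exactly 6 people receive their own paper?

1/2160

Favorable outcomes: C(9,6)·!3 = 84·2 = 168.
Total outcomes: 9! = 362880.
Probability = 168/362880 = 1/2160.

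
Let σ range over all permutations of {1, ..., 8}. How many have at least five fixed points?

141

Sum C(8,i)·!(8-i) for i = 5..8:
  i=5: C(8,5)·!3 = 56·2 = 112
  i=6: C(8,6)·!2 = 28·1 = 28
  i=7: C(8,7)·!1 = 8·0 = 0
  i=8: C(8,8)·!0 = 1·1 = 1
Total = 141.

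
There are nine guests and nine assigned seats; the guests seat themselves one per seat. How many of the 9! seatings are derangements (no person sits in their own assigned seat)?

By inclusion-exclusion, !9 = Σ (-1)^k · 9!/k! for k=0..9
= 9! - 9!/1! + 9!/2! - 9!/3! + 9!/4! - 9!/5! + 9!/6! - 9!/7! + 9!/8! - 9!/9!
= 362880 - 362880 + 181440 - 60480 + 15120 - 3024 + 504 - 72 + 9 - 1
= 133496

133496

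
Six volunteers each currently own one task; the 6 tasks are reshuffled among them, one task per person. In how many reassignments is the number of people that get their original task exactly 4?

Pick the 4 fixed positions: C(6,4) = 15 ways.
The remaining 2 must be deranged: !2 = 1.
Total: 15 × 1 = 15.

15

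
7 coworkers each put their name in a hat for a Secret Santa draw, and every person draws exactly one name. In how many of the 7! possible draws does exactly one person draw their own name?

1855

Pick the single fixed position: C(7,1) = 7 ways.
The remaining 6 must be deranged: !6 = 265.
Total: 7 × 265 = 1855.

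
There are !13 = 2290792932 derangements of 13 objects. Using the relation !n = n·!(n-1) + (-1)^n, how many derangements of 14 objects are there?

32071101049

!14 = 14·2290792932 + 1 = 32071101049.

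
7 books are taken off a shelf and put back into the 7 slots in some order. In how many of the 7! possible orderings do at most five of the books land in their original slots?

5039

# with exactly i fixed is C(7,i)·!(7-i); sum over i=0..5:
  i=0: C(7,0)·!7 = 1·1854 = 1854
  i=1: C(7,1)·!6 = 7·265 = 1855
  i=2: C(7,2)·!5 = 21·44 = 924
  i=3: C(7,3)·!4 = 35·9 = 315
  i=4: C(7,4)·!3 = 35·2 = 70
  i=5: C(7,5)·!2 = 21·1 = 21
Total = 5039.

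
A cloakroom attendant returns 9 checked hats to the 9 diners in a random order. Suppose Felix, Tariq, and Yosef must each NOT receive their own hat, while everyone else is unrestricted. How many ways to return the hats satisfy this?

256320

Let A_j be the event that the j-th constrained one is fixed. By inclusion-exclusion over the 3 events:
Σ_{j=0}^{3} (-1)^j C(3,j)(9-j)!
= C(3,0)·9! - C(3,1)·8! + C(3,2)·7! - C(3,3)·6!
= 362880 - 120960 + 15120 - 720
= 256320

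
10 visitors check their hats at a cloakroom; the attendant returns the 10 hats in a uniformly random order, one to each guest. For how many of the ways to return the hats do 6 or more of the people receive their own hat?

# with exactly i fixed is C(10,i)·!(10-i); sum over i=6..10:
  i=6: C(10,6)·!4 = 210·9 = 1890
  i=7: C(10,7)·!3 = 120·2 = 240
  i=8: C(10,8)·!2 = 45·1 = 45
  i=9: C(10,9)·!1 = 10·0 = 0
  i=10: C(10,10)·!0 = 1·1 = 1
Total = 2176.

2176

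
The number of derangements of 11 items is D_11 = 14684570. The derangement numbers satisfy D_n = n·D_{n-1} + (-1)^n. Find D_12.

D_12 = 12·14684570 + 1 = 176214841.

176214841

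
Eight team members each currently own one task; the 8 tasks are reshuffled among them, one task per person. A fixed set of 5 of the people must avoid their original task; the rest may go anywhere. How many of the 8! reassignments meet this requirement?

Let A_j be the event that the j-th constrained one is fixed. By inclusion-exclusion over the 5 events:
Σ_{j=0}^{5} (-1)^j C(5,j)(8-j)!
= C(5,0)·8! - C(5,1)·7! + C(5,2)·6! - C(5,3)·5! + C(5,4)·4! - C(5,5)·3!
= 40320 - 25200 + 7200 - 1200 + 120 - 6
= 21234

21234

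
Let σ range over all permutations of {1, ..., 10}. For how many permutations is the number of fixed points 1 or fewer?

Sum C(10,i)·!(10-i) for i = 0..1:
  i=0: C(10,0)·!10 = 1·1334961 = 1334961
  i=1: C(10,1)·!9 = 10·133496 = 1334960
Total = 2669921.

2669921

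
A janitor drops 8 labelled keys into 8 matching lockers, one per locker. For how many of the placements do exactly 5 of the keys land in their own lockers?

Choose which 5 of the 8 are fixed: C(8,5) = 56.
The other 3 form a derangement: !3 = 2.
Total: 56 × 2 = 112.

112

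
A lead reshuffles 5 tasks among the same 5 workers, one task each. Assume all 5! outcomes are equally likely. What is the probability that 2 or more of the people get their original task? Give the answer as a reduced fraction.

31/120

Favorable outcomes: Σ_{i≥2} C(5,i)·!(5-i) = 10·2 + 10·1 + 5·0 + 1·1 = 31.
Total outcomes: 5! = 120.
Probability = 31/120 = 31/120.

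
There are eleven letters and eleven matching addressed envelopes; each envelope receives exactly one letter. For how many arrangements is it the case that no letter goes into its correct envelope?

Use !n = n·!(n-1) + (-1)^n.
!11 = 11·1334961 - 1 = 14684570

14684570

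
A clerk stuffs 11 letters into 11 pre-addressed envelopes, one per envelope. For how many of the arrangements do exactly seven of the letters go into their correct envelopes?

Pick the 7 fixed positions: C(11,7) = 330 ways.
The other 4 form a derangement: !4 = 9.
Total: 330 × 9 = 2970.

2970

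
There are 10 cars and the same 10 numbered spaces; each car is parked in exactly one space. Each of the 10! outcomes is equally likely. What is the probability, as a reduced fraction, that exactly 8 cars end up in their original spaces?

1/80640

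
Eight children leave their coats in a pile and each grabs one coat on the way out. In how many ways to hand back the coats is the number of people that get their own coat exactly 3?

Choose which 3 of the 8 are fixed: C(8,3) = 56.
The other 5 form a derangement: !5 = 44.
Total: 56 × 44 = 2464.

2464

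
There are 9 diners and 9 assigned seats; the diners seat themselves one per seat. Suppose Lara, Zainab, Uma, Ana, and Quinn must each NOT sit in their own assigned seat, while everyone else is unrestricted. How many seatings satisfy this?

Let A_j be the event that the j-th constrained one is fixed. By inclusion-exclusion over the 5 events:
Σ_{j=0}^{5} (-1)^j C(5,j)(9-j)!
= C(5,0)·9! - C(5,1)·8! + C(5,2)·7! - C(5,3)·6! + C(5,4)·5! - C(5,5)·4!
= 362880 - 201600 + 50400 - 7200 + 600 - 24
= 205056

205056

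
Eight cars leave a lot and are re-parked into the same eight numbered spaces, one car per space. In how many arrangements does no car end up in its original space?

Recurrence: !8 = 7·(!7 + !6).
!8 = 7·(1854 + 265) = 7·2119 = 14833

14833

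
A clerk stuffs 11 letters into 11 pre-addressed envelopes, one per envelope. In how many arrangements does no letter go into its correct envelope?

14684570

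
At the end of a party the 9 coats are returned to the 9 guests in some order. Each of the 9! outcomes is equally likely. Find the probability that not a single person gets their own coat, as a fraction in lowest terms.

16687/45360

Favorable outcomes: !9 = 133496.
Total outcomes: 9! = 362880.
Probability = 133496/362880 = 16687/45360.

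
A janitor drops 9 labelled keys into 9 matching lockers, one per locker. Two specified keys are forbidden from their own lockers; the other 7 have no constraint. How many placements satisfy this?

287280

Let A_j be the event that the j-th constrained one is fixed. By inclusion-exclusion over the 2 events:
Σ_{j=0}^{2} (-1)^j C(2,j)(9-j)!
= C(2,0)·9! - C(2,1)·8! + C(2,2)·7!
= 362880 - 80640 + 5040
= 287280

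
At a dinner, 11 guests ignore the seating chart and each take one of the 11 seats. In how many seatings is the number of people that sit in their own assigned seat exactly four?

Choose which 4 of the 11 are fixed: C(11,4) = 330.
The other 7 form a derangement: !7 = 1854.
Total: 330 × 1854 = 611820.

611820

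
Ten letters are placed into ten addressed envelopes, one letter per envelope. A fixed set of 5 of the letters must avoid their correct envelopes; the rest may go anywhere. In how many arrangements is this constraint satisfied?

2170680

Let A_j be the event that the j-th constrained one is fixed. By inclusion-exclusion over the 5 events:
Σ_{j=0}^{5} (-1)^j C(5,j)(10-j)!
= C(5,0)·10! - C(5,1)·9! + C(5,2)·8! - C(5,3)·7! + C(5,4)·6! - C(5,5)·5!
= 3628800 - 1814400 + 403200 - 50400 + 3600 - 120
= 2170680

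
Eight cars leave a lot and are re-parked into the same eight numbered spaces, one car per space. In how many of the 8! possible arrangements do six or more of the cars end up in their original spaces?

Sum C(8,i)·!(8-i) for i = 6..8:
  i=6: C(8,6)·!2 = 28·1 = 28
  i=7: C(8,7)·!1 = 8·0 = 0
  i=8: C(8,8)·!0 = 1·1 = 1
Total = 29.

29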